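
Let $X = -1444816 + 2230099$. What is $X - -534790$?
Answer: $1320073$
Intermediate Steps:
$X = 785283$
$X - -534790 = 785283 - -534790 = 785283 + 534790 = 1320073$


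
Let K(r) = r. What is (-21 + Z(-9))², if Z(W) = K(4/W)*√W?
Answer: 3953/9 + 56*I ≈ 439.22 + 56.0*I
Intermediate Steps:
Z(W) = 4/√W (Z(W) = (4/W)*√W = 4/√W)
(-21 + Z(-9))² = (-21 + 4/√(-9))² = (-21 + 4*(-I/3))² = (-21 - 4*I/3)²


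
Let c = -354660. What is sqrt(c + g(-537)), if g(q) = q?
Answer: I*sqrt(355197) ≈ 595.98*I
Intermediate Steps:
sqrt(c + g(-537)) = sqrt(-354660 - 537) = sqrt(-355197) = I*sqrt(355197)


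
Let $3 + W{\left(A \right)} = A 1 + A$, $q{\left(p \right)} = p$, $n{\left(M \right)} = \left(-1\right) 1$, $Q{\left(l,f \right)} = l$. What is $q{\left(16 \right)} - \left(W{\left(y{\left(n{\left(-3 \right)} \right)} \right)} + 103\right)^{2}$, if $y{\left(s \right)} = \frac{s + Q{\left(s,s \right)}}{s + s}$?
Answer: $-10388$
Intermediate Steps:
$n{\left(M \right)} = -1$
$y{\left(s \right)} = 1$ ($y{\left(s \right)} = \frac{s + s}{s + s} = \frac{2 s}{2 s} = 2 s \frac{1}{2 s} = 1$)
$W{\left(A \right)} = -3 + 2 A$ ($W{\left(A \right)} = -3 + \left(A 1 + A\right) = -3 + \left(A + A\right) = -3 + 2 A$)
$q{\left(16 \right)} - \left(W{\left(y{\left(n{\left(-3 \right)} \right)} \right)} + 103\right)^{2} = 16 - \left(\left(-3 + 2 \cdot 1\right) + 103\right)^{2} = 16 - \left(\left(-3 + 2\right) + 103\right)^{2} = 16 - \left(-1 + 103\right)^{2} = 16 - 102^{2} = 16 - 10404 = -10388$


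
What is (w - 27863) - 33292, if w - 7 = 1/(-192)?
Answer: -11740417/192 ≈ -61148.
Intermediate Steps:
w = 1343/192 (w = 7 + 1/(-192) = 7 - 1/192 = 1343/192 ≈ 6.9948)
(w - 27863) - 33292 = (1343/192 - 27863) - 33292 = -5348353/192 - 33292 = -11740417/192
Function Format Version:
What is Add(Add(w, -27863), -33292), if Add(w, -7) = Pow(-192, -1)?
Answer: Rational(-11740417, 192) ≈ -61148.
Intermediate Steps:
w = Rational(1343, 192) (w = Add(7, Pow(-192, -1)) = Add(7, Rational(-1, 192)) = Rational(1343, 192) ≈ 6.9948)
Add(Add(w, -27863), -33292) = Add(Add(Rational(1343, 192), -27863), -33292) = Add(Rational(-5348353, 192), -33292) = Rational(-11740417, 192)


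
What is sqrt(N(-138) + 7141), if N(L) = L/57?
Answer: sqrt(2577027)/19 ≈ 84.490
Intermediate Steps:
N(L) = L/57 (N(L) = L*(1/57) = L/57)
sqrt(N(-138) + 7141) = sqrt((1/57)*(-138) + 7141) = sqrt(-46/19 + 7141) = sqrt(135633/19) = sqrt(2577027)/19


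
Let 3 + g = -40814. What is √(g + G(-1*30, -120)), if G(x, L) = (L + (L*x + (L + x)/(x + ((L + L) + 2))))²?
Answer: √216791385973/134 ≈ 3474.7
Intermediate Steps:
g = -40817 (g = -3 - 40814 = -40817)
G(x, L) = (L + L*x + (L + x)/(2 + x + 2*L))² (G(x, L) = (L + (L*x + (L + x)/(x + (2*L + 2))))² = (L + (L*x + (L + x)/(x + (2 + 2*L))))² = (L + (L*x + (L + x)/(2 + x + 2*L)))² = (L + L*x + (L + x)/(2 + x + 2*L))²)
√(g + G(-1*30, -120)) = √(-40817 + (-1*30 + 2*(-120)² + 3*(-120) - 120*(-1*30)² + 2*(-1*30)*(-120)² + 3*(-120)*(-1*30))²/(2 - 1*30 + 2*(-120))²) = √(-40817 + (-30 + 2*14400 - 360 - 120*(-30)² + 2*(-30)*14400 + 3*(-120)*(-30))²/(2 - 30 - 240)²) = √(-40817 + (-30 + 28800 - 360 - 120*900 - 864000 + 10800)²/(-268)²) = √(-40817 + (-30 + 28800 - 360 - 108000 - 864000 + 10800)²/71824) = √(-40817 + (1/71824)*(-932790)²) = √(-40817 + (1/71824)*870097184100) = √(-40817 + 217524296025/17956) = √(216791385973/17956) = √216791385973/134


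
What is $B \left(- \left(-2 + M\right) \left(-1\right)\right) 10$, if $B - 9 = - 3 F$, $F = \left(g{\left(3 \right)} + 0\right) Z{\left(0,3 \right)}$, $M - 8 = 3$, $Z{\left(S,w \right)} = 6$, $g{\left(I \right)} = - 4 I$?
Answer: $20250$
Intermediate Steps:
$M = 11$ ($M = 8 + 3 = 11$)
$F = -72$ ($F = \left(\left(-4\right) 3 + 0\right) 6 = \left(-12 + 0\right) 6 = \left(-12\right) 6 = -72$)
$B = 225$ ($B = 9 - -216 = 9 + 216 = 225$)
$B \left(- \left(-2 + M\right) \left(-1\right)\right) 10 = 225 \left(- \left(-2 + 11\right) \left(-1\right)\right) 10 = 225 \left(- 9 \left(-1\right)\right) 10 = 225 \left(\left(-1\right) \left(-9\right)\right) 10 = 225 \cdot 9 \cdot 10 = 2025 \cdot 10 = 20250$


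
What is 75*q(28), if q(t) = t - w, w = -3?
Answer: 2325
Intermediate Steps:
q(t) = 3 + t (q(t) = t - 1*(-3) = t + 3 = 3 + t)
75*q(28) = 75*(3 + 28) = 75*31 = 2325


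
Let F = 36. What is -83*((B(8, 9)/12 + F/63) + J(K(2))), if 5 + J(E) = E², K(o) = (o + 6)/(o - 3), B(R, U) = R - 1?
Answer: -419399/84 ≈ -4992.8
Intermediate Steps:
B(R, U) = -1 + R
K(o) = (6 + o)/(-3 + o)
J(E) = -5 + E²
-83*((B(8, 9)/12 + F/63) + J(K(2))) = -83*(((-1 + 8)/12 + 36/63) + (-5 + ((6 + 2)/(-3 + 2))²)) = -83*((7*(1/12) + 36*(1/63)) + (-5 + (8/(-1))²)) = -83*((7/12 + 4/7) + (-5 + (-1*8)²)) = -83*(97/84 + (-5 + (-8)²)) = -83*(97/84 + (-5 + 64)) = -83*(97/84 + 59) = -83*5053/84 = -419399/84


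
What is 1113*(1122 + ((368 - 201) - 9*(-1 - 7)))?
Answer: 1514793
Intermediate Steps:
1113*(1122 + ((368 - 201) - 9*(-1 - 7))) = 1113*(1122 + (167 - 9*(-8))) = 1113*(1122 + (167 + 72)) = 1113*(1122 + 239) = 1113*1361 = 1514793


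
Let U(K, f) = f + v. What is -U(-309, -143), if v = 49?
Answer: 94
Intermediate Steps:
U(K, f) = 49 + f (U(K, f) = f + 49 = 49 + f)
-U(-309, -143) = -(49 - 143) = -1*(-94) = 94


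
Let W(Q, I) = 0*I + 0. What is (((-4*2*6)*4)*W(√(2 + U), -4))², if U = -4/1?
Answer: 0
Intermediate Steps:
U = -4 (U = -4*1 = -4)
W(Q, I) = 0 (W(Q, I) = 0 + 0 = 0)
(((-4*2*6)*4)*W(√(2 + U), -4))² = (((-4*2*6)*4)*0)² = ((-8*6*4)*0)² = (-48*4*0)² = (-192*0)² = 0² = 0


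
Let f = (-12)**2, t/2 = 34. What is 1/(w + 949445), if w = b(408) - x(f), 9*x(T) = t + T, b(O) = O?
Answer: 9/8548465 ≈ 1.0528e-6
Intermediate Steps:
t = 68 (t = 2*34 = 68)
f = 144
x(T) = 68/9 + T/9 (x(T) = (68 + T)/9 = 68/9 + T/9)
w = 3460/9 (w = 408 - (68/9 + (1/9)*144) = 408 - (68/9 + 16) = 408 - 1*212/9 = 408 - 212/9 = 3460/9 ≈ 384.44)
1/(w + 949445) = 1/(3460/9 + 949445) = 1/(8548465/9) = 9/8548465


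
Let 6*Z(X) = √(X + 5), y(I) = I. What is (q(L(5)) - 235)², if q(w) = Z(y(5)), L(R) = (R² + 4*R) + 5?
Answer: (1410 - √10)²/36 ≈ 54978.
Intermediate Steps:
L(R) = 5 + R² + 4*R
Z(X) = √(5 + X)/6 (Z(X) = √(X + 5)/6 = √(5 + X)/6)
q(w) = √10/6 (q(w) = √(5 + 5)/6 = √10/6)
(q(L(5)) - 235)² = (√10/6 - 235)² = (-235 + √10/6)²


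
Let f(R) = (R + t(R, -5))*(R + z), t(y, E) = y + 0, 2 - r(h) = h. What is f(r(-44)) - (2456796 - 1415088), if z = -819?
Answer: -1112824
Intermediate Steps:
r(h) = 2 - h
t(y, E) = y
f(R) = 2*R*(-819 + R) (f(R) = (R + R)*(R - 819) = (2*R)*(-819 + R) = 2*R*(-819 + R))
f(r(-44)) - (2456796 - 1415088) = 2*(2 - 1*(-44))*(-819 + (2 - 1*(-44))) - (2456796 - 1415088) = 2*(2 + 44)*(-819 + (2 + 44)) - 1*1041708 = 2*46*(-819 + 46) - 1041708 = 2*46*(-773) - 1041708 = -71116 - 1041708 = -1112824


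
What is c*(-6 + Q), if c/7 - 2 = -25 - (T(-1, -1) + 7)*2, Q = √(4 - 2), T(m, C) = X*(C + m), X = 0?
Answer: 1554 - 259*√2 ≈ 1187.7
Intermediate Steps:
T(m, C) = 0 (T(m, C) = 0*(C + m) = 0)
Q = √2 ≈ 1.4142
c = -259 (c = 14 + 7*(-25 - (0 + 7)*2) = 14 + 7*(-25 - 7*2) = 14 + 7*(-25 - 1*14) = 14 + 7*(-25 - 14) = 14 + 7*(-39) = 14 - 273 = -259)
c*(-6 + Q) = -259*(-6 + √2) = 1554 - 259*√2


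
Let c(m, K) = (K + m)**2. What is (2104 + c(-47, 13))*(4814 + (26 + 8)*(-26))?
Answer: 12811800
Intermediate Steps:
(2104 + c(-47, 13))*(4814 + (26 + 8)*(-26)) = (2104 + (13 - 47)**2)*(4814 + (26 + 8)*(-26)) = (2104 + (-34)**2)*(4814 + 34*(-26)) = (2104 + 1156)*(4814 - 884) = 3260*3930 = 12811800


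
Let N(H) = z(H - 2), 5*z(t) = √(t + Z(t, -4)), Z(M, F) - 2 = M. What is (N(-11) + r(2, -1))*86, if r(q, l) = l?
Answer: -86 + 172*I*√6/5 ≈ -86.0 + 84.262*I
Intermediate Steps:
Z(M, F) = 2 + M
z(t) = √(2 + 2*t)/5 (z(t) = √(t + (2 + t))/5 = √(2 + 2*t)/5)
N(H) = √(-2 + 2*H)/5 (N(H) = √(2 + 2*(H - 2))/5 = √(2 + 2*(-2 + H))/5 = √(2 + (-4 + 2*H))/5 = √(-2 + 2*H)/5)
(N(-11) + r(2, -1))*86 = (√(-2 + 2*(-11))/5 - 1)*86 = (√(-2 - 22)/5 - 1)*86 = (√(-24)/5 - 1)*86 = ((2*I*√6)/5 - 1)*86 = (2*I*√6/5 - 1)*86 = (-1 + 2*I*√6/5)*86 = -86 + 172*I*√6/5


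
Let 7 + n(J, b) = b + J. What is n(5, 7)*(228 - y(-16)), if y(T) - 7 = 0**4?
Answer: 1105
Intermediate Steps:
y(T) = 7 (y(T) = 7 + 0**4 = 7 + 0 = 7)
n(J, b) = -7 + J + b (n(J, b) = -7 + (b + J) = -7 + (J + b) = -7 + J + b)
n(5, 7)*(228 - y(-16)) = (-7 + 5 + 7)*(228 - 1*7) = 5*(228 - 7) = 5*221 = 1105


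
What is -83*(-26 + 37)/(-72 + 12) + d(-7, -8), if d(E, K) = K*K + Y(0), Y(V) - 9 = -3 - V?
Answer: 5113/60 ≈ 85.217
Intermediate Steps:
Y(V) = 6 - V (Y(V) = 9 + (-3 - V) = 6 - V)
d(E, K) = 6 + K**2 (d(E, K) = K*K + (6 - 1*0) = K**2 + (6 + 0) = K**2 + 6 = 6 + K**2)
-83*(-26 + 37)/(-72 + 12) + d(-7, -8) = -83*(-26 + 37)/(-72 + 12) + (6 + (-8)**2) = -913/(-60) + (6 + 64) = -913*(-1)/60 + 70 = -83*(-11/60) + 70 = 913/60 + 70 = 5113/60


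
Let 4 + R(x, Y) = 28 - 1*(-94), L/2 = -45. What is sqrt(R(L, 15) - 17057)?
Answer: I*sqrt(16939) ≈ 130.15*I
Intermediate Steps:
L = -90 (L = 2*(-45) = -90)
R(x, Y) = 118 (R(x, Y) = -4 + (28 - 1*(-94)) = -4 + (28 + 94) = -4 + 122 = 118)
sqrt(R(L, 15) - 17057) = sqrt(118 - 17057) = sqrt(-16939) = I*sqrt(16939)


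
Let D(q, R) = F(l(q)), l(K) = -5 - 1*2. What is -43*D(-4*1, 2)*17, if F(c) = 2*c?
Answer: 10234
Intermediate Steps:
l(K) = -7 (l(K) = -5 - 2 = -7)
D(q, R) = -14 (D(q, R) = 2*(-7) = -14)
-43*D(-4*1, 2)*17 = -43*(-14)*17 = 602*17 = 10234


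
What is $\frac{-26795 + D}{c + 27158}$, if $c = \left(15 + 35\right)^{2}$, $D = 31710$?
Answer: $\frac{4915}{29658} \approx 0.16572$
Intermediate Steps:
$c = 2500$ ($c = 50^{2} = 2500$)
$\frac{-26795 + D}{c + 27158} = \frac{-26795 + 31710}{2500 + 27158} = \frac{4915}{29658}$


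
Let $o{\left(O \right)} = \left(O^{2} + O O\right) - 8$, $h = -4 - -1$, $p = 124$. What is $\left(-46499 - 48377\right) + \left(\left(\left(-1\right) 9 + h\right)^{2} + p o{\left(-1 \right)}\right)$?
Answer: $-95476$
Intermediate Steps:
$h = -3$ ($h = -4 + 1 = -3$)
$o{\left(O \right)} = -8 + 2 O^{2}$ ($o{\left(O \right)} = \left(O^{2} + O^{2}\right) - 8 = 2 O^{2} - 8 = -8 + 2 O^{2}$)
$\left(-46499 - 48377\right) + \left(\left(\left(-1\right) 9 + h\right)^{2} + p o{\left(-1 \right)}\right) = \left(-46499 - 48377\right) + \left(\left(\left(-1\right) 9 - 3\right)^{2} + 124 \left(-8 + 2 \left(-1\right)^{2}\right)\right) = -94876 + \left(\left(-9 - 3\right)^{2} + 124 \left(-8 + 2 \cdot 1\right)\right) = -94876 + \left(\left(-12\right)^{2} + 124 \left(-8 + 2\right)\right) = -94876 + \left(144 + 124 \left(-6\right)\right) = -94876 + \left(144 - 744\right) = -94876 - 600 = -95476$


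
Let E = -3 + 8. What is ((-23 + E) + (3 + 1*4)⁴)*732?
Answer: 1744356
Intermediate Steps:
E = 5
((-23 + E) + (3 + 1*4)⁴)*732 = ((-23 + 5) + (3 + 1*4)⁴)*732 = (-18 + (3 + 4)⁴)*732 = (-18 + 7⁴)*732 = (-18 + 2401)*732 = 2383*732 = 1744356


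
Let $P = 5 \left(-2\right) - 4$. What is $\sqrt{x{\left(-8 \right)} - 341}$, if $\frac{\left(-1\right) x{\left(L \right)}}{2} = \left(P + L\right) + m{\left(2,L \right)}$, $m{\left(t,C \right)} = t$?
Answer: $i \sqrt{301} \approx 17.349 i$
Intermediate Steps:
$P = -14$ ($P = -10 - 4 = -14$)
$x{\left(L \right)} = 24 - 2 L$ ($x{\left(L \right)} = - 2 \left(\left(-14 + L\right) + 2\right) = - 2 \left(-12 + L\right) = 24 - 2 L$)
$\sqrt{x{\left(-8 \right)} - 341} = \sqrt{\left(24 - -16\right) - 341} = \sqrt{\left(24 + 16\right) - 341} = \sqrt{40 - 341} = \sqrt{-301} = i \sqrt{301}$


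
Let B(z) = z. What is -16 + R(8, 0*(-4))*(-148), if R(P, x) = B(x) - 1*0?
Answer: -16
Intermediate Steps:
R(P, x) = x (R(P, x) = x - 1*0 = x + 0 = x)
-16 + R(8, 0*(-4))*(-148) = -16 + (0*(-4))*(-148) = -16 + 0*(-148) = -16 + 0 = -16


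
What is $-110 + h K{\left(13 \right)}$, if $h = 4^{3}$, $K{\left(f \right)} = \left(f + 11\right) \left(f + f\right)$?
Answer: $39826$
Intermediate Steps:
$K{\left(f \right)} = 2 f \left(11 + f\right)$ ($K{\left(f \right)} = \left(11 + f\right) 2 f = 2 f \left(11 + f\right)$)
$h = 64$
$-110 + h K{\left(13 \right)} = -110 + 64 \cdot 2 \cdot 13 \left(11 + 13\right) = -110 + 64 \cdot 2 \cdot 13 \cdot 24 = -110 + 64 \cdot 624 = -110 + 39936 = 39826$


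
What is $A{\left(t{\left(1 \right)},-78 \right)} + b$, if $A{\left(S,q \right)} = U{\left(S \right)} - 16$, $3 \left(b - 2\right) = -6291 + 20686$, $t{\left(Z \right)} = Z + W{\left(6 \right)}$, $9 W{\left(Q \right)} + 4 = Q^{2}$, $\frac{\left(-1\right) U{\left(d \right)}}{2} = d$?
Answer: $\frac{42977}{9} \approx 4775.2$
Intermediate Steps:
$U{\left(d \right)} = - 2 d$
$W{\left(Q \right)} = - \frac{4}{9} + \frac{Q^{2}}{9}$
$t{\left(Z \right)} = \frac{32}{9} + Z$ ($t{\left(Z \right)} = Z - \left(\frac{4}{9} - \frac{6^{2}}{9}\right) = Z + \left(- \frac{4}{9} + \frac{1}{9} \cdot 36\right) = Z + \left(- \frac{4}{9} + 4\right) = Z + \frac{32}{9} = \frac{32}{9} + Z$)
$b = \frac{14401}{3}$ ($b = 2 + \frac{-6291 + 20686}{3} = 2 + \frac{1}{3} \cdot 14395 = 2 + \frac{14395}{3} = \frac{14401}{3} \approx 4800.3$)
$A{\left(S,q \right)} = -16 - 2 S$ ($A{\left(S,q \right)} = - 2 S - 16 = -16 - 2 S$)
$A{\left(t{\left(1 \right)},-78 \right)} + b = \left(-16 - 2 \left(\frac{32}{9} + 1\right)\right) + \frac{14401}{3} = \left(-16 - \frac{82}{9}\right) + \frac{14401}{3} = - \frac{226}{9} + \frac{14401}{3} = \frac{42977}{9}$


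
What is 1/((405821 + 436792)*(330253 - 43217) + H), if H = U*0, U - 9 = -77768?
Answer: 1/241860265068 ≈ 4.1346e-12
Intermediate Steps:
U = -77759 (U = 9 - 77768 = -77759)
H = 0 (H = -77759*0 = 0)
1/((405821 + 436792)*(330253 - 43217) + H) = 1/((405821 + 436792)*(330253 - 43217) + 0) = 1/(842613*287036 + 0) = 1/(241860265068 + 0) = 1/241860265068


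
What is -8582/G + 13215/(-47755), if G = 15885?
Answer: -123950737/151717635 ≈ -0.81698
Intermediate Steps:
-8582/G + 13215/(-47755) = -8582/15885 + 13215/(-47755) = -8582*1/15885 + 13215*(-1/47755) = -8582/15885 - 2643/9551 = -123950737/151717635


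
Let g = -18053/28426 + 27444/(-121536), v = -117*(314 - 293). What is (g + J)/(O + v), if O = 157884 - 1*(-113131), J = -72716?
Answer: -10467538606547/38658726441312 ≈ -0.27077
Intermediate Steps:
v = -2457 (v = -117*21 = -2457)
g = -123925523/143949264 (g = -18053*1/28426 + 27444*(-1/121536) = -18053/28426 - 2287/10128 = -123925523/143949264 ≈ -0.86090)
O = 271015 (O = 157884 + 113131 = 271015)
(g + J)/(O + v) = (-123925523/143949264 - 72716)/(271015 - 2457) = -10467538606547/143949264/268558 = -10467538606547/143949264*1/268558 = -10467538606547/38658726441312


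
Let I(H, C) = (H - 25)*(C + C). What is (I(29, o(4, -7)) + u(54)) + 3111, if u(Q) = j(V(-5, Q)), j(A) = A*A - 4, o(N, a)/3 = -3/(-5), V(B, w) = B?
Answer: 15732/5 ≈ 3146.4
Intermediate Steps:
o(N, a) = 9/5 (o(N, a) = 3*(-3/(-5)) = 3*(-3*(-⅕)) = 3*(⅗) = 9/5)
j(A) = -4 + A² (j(A) = A² - 4 = -4 + A²)
I(H, C) = 2*C*(-25 + H) (I(H, C) = (-25 + H)*(2*C) = 2*C*(-25 + H))
u(Q) = 21 (u(Q) = -4 + (-5)² = -4 + 25 = 21)
(I(29, o(4, -7)) + u(54)) + 3111 = (2*(9/5)*(-25 + 29) + 21) + 3111 = (2*(9/5)*4 + 21) + 3111 = (72/5 + 21) + 3111 = 177/5 + 3111 = 15732/5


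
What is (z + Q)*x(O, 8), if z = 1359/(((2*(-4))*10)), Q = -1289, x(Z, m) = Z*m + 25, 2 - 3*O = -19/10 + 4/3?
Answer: -149718407/3600 ≈ -41588.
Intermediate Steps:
O = 77/90 (O = ⅔ - (-19/10 + 4/3)/3 = ⅔ - ⅓*(-17/30) = ⅔ + 17/90 = 77/90 ≈ 0.85556)
x(Z, m) = 25 + Z*m
z = -1359/80 (z = 1359/((-8*10)) = 1359/(-80) = 1359*(-1/80) = -1359/80 ≈ -16.987)
(z + Q)*x(O, 8) = (-1359/80 - 1289)*(25 + (77/90)*8) = -104479*(25 + 308/45)/80 = -104479/80*1433/45 = -149718407/3600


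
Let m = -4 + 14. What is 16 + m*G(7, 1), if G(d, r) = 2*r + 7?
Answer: 106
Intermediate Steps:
G(d, r) = 7 + 2*r
m = 10
16 + m*G(7, 1) = 16 + 10*(7 + 2*1) = 16 + 10*(7 + 2) = 16 + 10*9 = 16 + 90 = 106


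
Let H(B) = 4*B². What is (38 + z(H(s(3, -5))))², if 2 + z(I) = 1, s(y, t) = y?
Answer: 1369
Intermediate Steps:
z(I) = -1 (z(I) = -2 + 1 = -1)
(38 + z(H(s(3, -5))))² = (38 - 1)² = 37² = 1369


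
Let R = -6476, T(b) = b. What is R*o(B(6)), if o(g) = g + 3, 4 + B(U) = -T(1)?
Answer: 12952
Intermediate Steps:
B(U) = -5 (B(U) = -4 - 1*1 = -4 - 1 = -5)
o(g) = 3 + g
R*o(B(6)) = -6476*(3 - 5) = -6476*(-2) = 12952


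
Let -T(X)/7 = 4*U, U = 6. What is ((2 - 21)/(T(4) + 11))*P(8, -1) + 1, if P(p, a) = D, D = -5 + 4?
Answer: 138/157 ≈ 0.87898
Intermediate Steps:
T(X) = -168 (T(X) = -28*6 = -7*24 = -168)
D = -1
P(p, a) = -1
((2 - 21)/(T(4) + 11))*P(8, -1) + 1 = ((2 - 21)/(-168 + 11))*(-1) + 1 = -19/(-157)*(-1) + 1 = -19*(-1/157)*(-1) + 1 = (19/157)*(-1) + 1 = -19/157 + 1 = 138/157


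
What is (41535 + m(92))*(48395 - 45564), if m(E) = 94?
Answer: 117851699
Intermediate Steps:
(41535 + m(92))*(48395 - 45564) = (41535 + 94)*(48395 - 45564) = 41629*2831 = 117851699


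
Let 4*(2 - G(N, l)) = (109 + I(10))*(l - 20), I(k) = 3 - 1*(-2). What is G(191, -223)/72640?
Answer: 2771/29056 ≈ 0.095368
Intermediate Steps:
I(k) = 5 (I(k) = 3 + 2 = 5)
G(N, l) = 572 - 57*l/2 (G(N, l) = 2 - (109 + 5)*(l - 20)/4 = 2 - 57*(-20 + l)/2 = 2 - (-2280 + 114*l)/4 = 2 + (570 - 57*l/2) = 572 - 57*l/2)
G(191, -223)/72640 = (572 - 57/2*(-223))/72640 = (572 + 12711/2)*(1/72640) = (13855/2)*(1/72640) = 2771/29056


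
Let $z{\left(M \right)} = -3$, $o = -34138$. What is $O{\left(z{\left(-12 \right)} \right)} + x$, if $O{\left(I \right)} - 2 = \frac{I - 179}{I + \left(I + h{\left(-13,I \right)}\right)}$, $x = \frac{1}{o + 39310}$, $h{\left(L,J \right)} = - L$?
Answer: $- \frac{124127}{5172} \approx -24.0$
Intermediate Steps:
$x = \frac{1}{5172}$ ($x = \frac{1}{-34138 + 39310} = \frac{1}{5172} \approx 0.00019335$)
$O{\left(I \right)} = 2 + \frac{-179 + I}{13 + 2 I}$ ($O{\left(I \right)} = 2 + \frac{I - 179}{I + \left(I - -13\right)} = 2 + \frac{-179 + I}{I + \left(I + 13\right)} = 2 + \frac{-179 + I}{I + \left(13 + I\right)} = 2 + \frac{-179 + I}{13 + 2 I}$)
$O{\left(z{\left(-12 \right)} \right)} + x = \frac{-153 + 5 \left(-3\right)}{13 + 2 \left(-3\right)} + \frac{1}{5172} = \frac{-153 - 15}{13 - 6} + \frac{1}{5172} = \frac{1}{7} \left(-168\right) + \frac{1}{5172} = -24 + \frac{1}{5172} = - \frac{124127}{5172}$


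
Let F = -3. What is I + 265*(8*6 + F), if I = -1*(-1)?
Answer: 11926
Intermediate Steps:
I = 1
I + 265*(8*6 + F) = 1 + 265*(8*6 - 3) = 1 + 265*(48 - 3) = 1 + 265*45 = 1 + 11925 = 11926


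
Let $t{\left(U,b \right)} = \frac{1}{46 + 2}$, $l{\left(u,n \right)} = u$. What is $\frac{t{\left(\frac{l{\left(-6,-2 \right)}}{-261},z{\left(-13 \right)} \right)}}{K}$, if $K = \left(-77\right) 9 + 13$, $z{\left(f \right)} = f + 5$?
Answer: $- \frac{1}{32640} \approx -3.0637 \cdot 10^{-5}$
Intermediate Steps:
$z{\left(f \right)} = 5 + f$
$t{\left(U,b \right)} = \frac{1}{48}$
$K = -680$ ($K = -693 + 13 = -680$)
$\frac{t{\left(\frac{l{\left(-6,-2 \right)}}{-261},z{\left(-13 \right)} \right)}}{K} = \frac{1}{48 \left(-680\right)} = \frac{1}{48} \left(- \frac{1}{680}\right) = - \frac{1}{32640}$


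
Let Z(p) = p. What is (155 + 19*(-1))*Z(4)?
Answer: 544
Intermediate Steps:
(155 + 19*(-1))*Z(4) = (155 + 19*(-1))*4 = (155 - 19)*4 = 136*4 = 544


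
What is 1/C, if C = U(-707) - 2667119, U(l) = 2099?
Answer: -1/2665020 ≈ -3.7523e-7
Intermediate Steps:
C = -2665020 (C = 2099 - 2667119 = -2665020)
1/C = 1/(-2665020) = -1/2665020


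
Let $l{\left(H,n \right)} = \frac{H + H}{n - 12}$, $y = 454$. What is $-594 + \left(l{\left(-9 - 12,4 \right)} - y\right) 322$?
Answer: $- \frac{290183}{2} \approx -1.4509 \cdot 10^{5}$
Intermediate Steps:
$l{\left(H,n \right)} = \frac{2 H}{-12 + n}$
$-594 + \left(l{\left(-9 - 12,4 \right)} - y\right) 322 = -594 + \left(\frac{2 \left(-9 - 12\right)}{-12 + 4} - 454\right) 322 = -594 + \left(\frac{2 \left(-9 - 12\right)}{-8} - 454\right) 322 = -594 + \left(2 \left(-21\right) \left(- \frac{1}{8}\right) - 454\right) 322 = -594 + \left(\frac{21}{4} - 454\right) 322 = -594 - \frac{288995}{2} = - \frac{290183}{2}$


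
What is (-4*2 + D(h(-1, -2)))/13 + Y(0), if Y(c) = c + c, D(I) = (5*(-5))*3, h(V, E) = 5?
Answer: -83/13 ≈ -6.3846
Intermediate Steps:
D(I) = -75 (D(I) = -25*3 = -75)
Y(c) = 2*c
(-4*2 + D(h(-1, -2)))/13 + Y(0) = (-4*2 - 75)/13 + 2*0 = (-8 - 75)/13 + 0 = (1/13)*(-83) + 0 = -83/13 + 0 = -83/13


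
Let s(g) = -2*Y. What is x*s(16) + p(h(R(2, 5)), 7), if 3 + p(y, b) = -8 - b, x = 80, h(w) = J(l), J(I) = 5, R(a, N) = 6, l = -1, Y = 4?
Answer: -658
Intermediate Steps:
h(w) = 5
p(y, b) = -11 - b (p(y, b) = -3 + (-8 - b) = -11 - b)
s(g) = -8 (s(g) = -2*4 = -8)
x*s(16) + p(h(R(2, 5)), 7) = 80*(-8) + (-11 - 1*7) = -640 + (-11 - 7) = -640 - 18 = -658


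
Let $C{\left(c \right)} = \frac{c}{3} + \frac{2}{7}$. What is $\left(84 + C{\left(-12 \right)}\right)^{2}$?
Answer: $\frac{315844}{49} \approx 6445.8$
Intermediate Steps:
$C{\left(c \right)} = \frac{2}{7} + \frac{c}{3}$ ($C{\left(c \right)} = c \frac{1}{3} + 2 \cdot \frac{1}{7} = \frac{c}{3} + \frac{2}{7} = \frac{2}{7} + \frac{c}{3}$)
$\left(84 + C{\left(-12 \right)}\right)^{2} = \left(84 + \left(\frac{2}{7} + \frac{1}{3} \left(-12\right)\right)\right)^{2} = \left(84 + \left(\frac{2}{7} - 4\right)\right)^{2} = \left(84 - \frac{26}{7}\right)^{2} = \left(\frac{562}{7}\right)^{2} = \frac{315844}{49}$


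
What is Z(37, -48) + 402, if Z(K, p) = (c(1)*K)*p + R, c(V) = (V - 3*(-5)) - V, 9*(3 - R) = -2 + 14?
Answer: -78709/3 ≈ -26236.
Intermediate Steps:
R = 5/3 (R = 3 - (-2 + 14)/9 = 3 - 1/9*12 = 3 - 4/3 = 5/3 ≈ 1.6667)
c(V) = 15 (c(V) = (V + 15) - V = (15 + V) - V = 15)
Z(K, p) = 5/3 + 15*K*p (Z(K, p) = (15*K)*p + 5/3 = 15*K*p + 5/3 = 5/3 + 15*K*p)
Z(37, -48) + 402 = (5/3 + 15*37*(-48)) + 402 = (5/3 - 26640) + 402 = -79915/3 + 402 = -78709/3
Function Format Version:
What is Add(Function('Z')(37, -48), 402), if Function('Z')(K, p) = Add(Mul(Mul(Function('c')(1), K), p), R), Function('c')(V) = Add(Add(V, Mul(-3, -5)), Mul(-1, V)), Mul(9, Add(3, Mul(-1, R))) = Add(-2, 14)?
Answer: Rational(-78709, 3) ≈ -26236.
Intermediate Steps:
R = Rational(5, 3) (R = Add(3, Mul(Rational(-1, 9), Add(-2, 14))) = Add(3, Mul(Rational(-1, 9), 12)) = Add(3, Rational(-4, 3)) = Rational(5, 3) ≈ 1.6667)
Function('c')(V) = 15 (Function('c')(V) = Add(Add(V, 15), Mul(-1, V)) = Add(Add(15, V), Mul(-1, V)) = 15)
Function('Z')(K, p) = Add(Rational(5, 3), Mul(15, K, p)) (Function('Z')(K, p) = Add(Mul(Mul(15, K), p), Rational(5, 3)) = Add(Mul(15, K, p), Rational(5, 3)) = Add(Rational(5, 3), Mul(15, K, p)))
Add(Function('Z')(37, -48), 402) = Add(Add(Rational(5, 3), Mul(15, 37, -48)), 402) = Add(Add(Rational(5, 3), -26640), 402) = Add(Rational(-79915, 3), 402) = Rational(-78709, 3)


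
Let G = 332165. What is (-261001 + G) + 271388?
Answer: 342552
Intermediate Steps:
(-261001 + G) + 271388 = (-261001 + 332165) + 271388 = 71164 + 271388 = 342552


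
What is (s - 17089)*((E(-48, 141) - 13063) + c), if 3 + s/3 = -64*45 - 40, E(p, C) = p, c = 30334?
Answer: -445352334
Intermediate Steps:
s = -8769 (s = -9 + 3*(-64*45 - 40) = -9 + 3*(-2880 - 40) = -9 + 3*(-2920) = -9 - 8760 = -8769)
(s - 17089)*((E(-48, 141) - 13063) + c) = (-8769 - 17089)*((-48 - 13063) + 30334) = -25858*(-13111 + 30334) = -25858*17223 = -445352334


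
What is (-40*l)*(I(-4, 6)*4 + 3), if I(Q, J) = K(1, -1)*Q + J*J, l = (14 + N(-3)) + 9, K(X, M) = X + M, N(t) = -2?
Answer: -123480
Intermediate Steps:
K(X, M) = M + X
l = 21 (l = (14 - 2) + 9 = 12 + 9 = 21)
I(Q, J) = J**2 (I(Q, J) = (-1 + 1)*Q + J*J = 0*Q + J**2 = 0 + J**2 = J**2)
(-40*l)*(I(-4, 6)*4 + 3) = (-40*21)*(6**2*4 + 3) = -840*(36*4 + 3) = -840*(144 + 3) = -840*147 = -123480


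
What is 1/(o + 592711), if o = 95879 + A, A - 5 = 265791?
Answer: 1/954386 ≈ 1.0478e-6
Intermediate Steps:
A = 265796 (A = 5 + 265791 = 265796)
o = 361675 (o = 95879 + 265796 = 361675)
1/(o + 592711) = 1/(361675 + 592711) = 1/954386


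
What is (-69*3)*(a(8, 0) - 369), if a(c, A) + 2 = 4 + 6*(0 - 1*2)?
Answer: 78453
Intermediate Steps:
a(c, A) = -10 (a(c, A) = -2 + (4 + 6*(0 - 1*2)) = -2 + (4 + 6*(0 - 2)) = -2 + (4 + 6*(-2)) = -2 + (4 - 12) = -2 - 8 = -10)
(-69*3)*(a(8, 0) - 369) = (-69*3)*(-10 - 369) = -207*(-379) = 78453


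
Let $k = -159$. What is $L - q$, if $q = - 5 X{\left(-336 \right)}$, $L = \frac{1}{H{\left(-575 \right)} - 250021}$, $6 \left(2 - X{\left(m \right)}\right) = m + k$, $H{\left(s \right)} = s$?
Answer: $\frac{105876809}{250596} \approx 422.5$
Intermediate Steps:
$X{\left(m \right)} = \frac{57}{2} - \frac{m}{6}$ ($X{\left(m \right)} = 2 - \frac{m - 159}{6} = 2 - \frac{-159 + m}{6} = 2 - \left(- \frac{53}{2} + \frac{m}{6}\right) = \frac{57}{2} - \frac{m}{6}$)
$L = - \frac{1}{250596}$ ($L = \frac{1}{-575 - 250021} = \frac{1}{-250596} = - \frac{1}{250596} \approx -3.9905 \cdot 10^{-6}$)
$q = - \frac{845}{2}$ ($q = - 5 \left(\frac{57}{2} - -56\right) = - 5 \left(\frac{57}{2} + 56\right) = \left(-5\right) \frac{169}{2} = - \frac{845}{2} \approx -422.5$)
$L - q = - \frac{1}{250596} - - \frac{845}{2} = - \frac{1}{250596} + \frac{845}{2} = \frac{105876809}{250596}$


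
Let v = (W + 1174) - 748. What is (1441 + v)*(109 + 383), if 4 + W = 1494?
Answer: 1651644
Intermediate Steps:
W = 1490 (W = -4 + 1494 = 1490)
v = 1916 (v = (1490 + 1174) - 748 = 2664 - 748 = 1916)
(1441 + v)*(109 + 383) = (1441 + 1916)*(109 + 383) = 3357*492 = 1651644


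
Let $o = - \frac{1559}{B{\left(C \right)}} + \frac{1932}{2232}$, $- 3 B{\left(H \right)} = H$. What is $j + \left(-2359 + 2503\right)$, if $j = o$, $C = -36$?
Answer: $\frac{5561}{372} \approx 14.949$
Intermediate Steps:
$B{\left(H \right)} = - \frac{H}{3}$
$o = - \frac{48007}{372}$ ($o = - \frac{1559}{\left(- \frac{1}{3}\right) \left(-36\right)} + \frac{1932}{2232} = - \frac{1559}{12} + 1932 \cdot \frac{1}{2232} = \left(-1559\right) \frac{1}{12} + \frac{161}{186} = - \frac{1559}{12} + \frac{161}{186} = - \frac{48007}{372} \approx -129.05$)
$j = - \frac{48007}{372} \approx -129.05$
$j + \left(-2359 + 2503\right) = - \frac{48007}{372} + \left(-2359 + 2503\right) = - \frac{48007}{372} + 144 = \frac{5561}{372}$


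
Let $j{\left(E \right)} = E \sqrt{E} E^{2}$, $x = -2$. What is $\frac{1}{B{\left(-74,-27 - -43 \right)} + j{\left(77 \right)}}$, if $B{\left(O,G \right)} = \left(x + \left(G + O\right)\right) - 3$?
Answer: $\frac{9}{2292646180412} + \frac{9317 \sqrt{77}}{327520882916} \approx 2.4963 \cdot 10^{-7}$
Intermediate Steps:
$B{\left(O,G \right)} = -5 + G + O$ ($B{\left(O,G \right)} = \left(-2 + \left(G + O\right)\right) - 3 = \left(-2 + G + O\right) - 3 = -5 + G + O$)
$j{\left(E \right)} = E^{\frac{7}{2}}$ ($j{\left(E \right)} = E^{\frac{3}{2}} E^{2} = E^{\frac{7}{2}}$)
$\frac{1}{B{\left(-74,-27 - -43 \right)} + j{\left(77 \right)}} = \frac{1}{\left(-5 - -16 - 74\right) + 77^{\frac{7}{2}}} = \frac{1}{\left(-5 + \left(-27 + 43\right) - 74\right) + 456533 \sqrt{77}} = \frac{1}{\left(-5 + 16 - 74\right) + 456533 \sqrt{77}} = \frac{1}{-63 + 456533 \sqrt{77}}$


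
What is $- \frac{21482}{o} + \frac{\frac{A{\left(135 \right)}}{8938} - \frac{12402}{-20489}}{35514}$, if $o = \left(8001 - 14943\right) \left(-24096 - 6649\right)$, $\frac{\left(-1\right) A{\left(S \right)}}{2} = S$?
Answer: $- \frac{3256515085326661}{38558249488127839470} \approx -8.4457 \cdot 10^{-5}$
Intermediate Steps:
$A{\left(S \right)} = - 2 S$
$o = 213431790$ ($o = \left(-6942\right) \left(-30745\right) = 213431790$)
$- \frac{21482}{o} + \frac{\frac{A{\left(135 \right)}}{8938} - \frac{12402}{-20489}}{35514} = - \frac{21482}{213431790} + \frac{\frac{\left(-2\right) 135}{8938} - \frac{12402}{-20489}}{35514} = \left(-21482\right) \frac{1}{213431790} + \left(\left(-270\right) \frac{1}{8938} - - \frac{12402}{20489}\right) \frac{1}{35514} = - \frac{10741}{106715895} + \left(- \frac{135}{4469} + \frac{12402}{20489}\right) \frac{1}{35514} = - \frac{10741}{106715895} + \frac{52658523}{91565341} \cdot \frac{1}{35514} = - \frac{10741}{106715895} + \frac{5850947}{361316835586} = - \frac{3256515085326661}{38558249488127839470}$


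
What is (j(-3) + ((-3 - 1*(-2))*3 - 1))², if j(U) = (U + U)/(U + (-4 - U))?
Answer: 25/4 ≈ 6.2500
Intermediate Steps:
j(U) = -U/2 (j(U) = (2*U)/(-4) = (2*U)*(-¼) = -U/2)
(j(-3) + ((-3 - 1*(-2))*3 - 1))² = (-½*(-3) + ((-3 - 1*(-2))*3 - 1))² = (3/2 + ((-3 + 2)*3 - 1))² = (3/2 + (-1*3 - 1))² = (3/2 + (-3 - 1))² = (3/2 - 4)² = (-5/2)² = 25/4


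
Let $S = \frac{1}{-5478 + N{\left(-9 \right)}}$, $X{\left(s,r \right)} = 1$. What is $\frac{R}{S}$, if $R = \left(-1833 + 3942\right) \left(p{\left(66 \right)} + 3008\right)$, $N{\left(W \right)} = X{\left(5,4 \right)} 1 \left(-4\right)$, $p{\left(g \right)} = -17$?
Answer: $-34580560158$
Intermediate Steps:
$N{\left(W \right)} = -4$ ($N{\left(W \right)} = 1 \cdot 1 \left(-4\right) = 1 \left(-4\right) = -4$)
$R = 6308019$ ($R = \left(-1833 + 3942\right) \left(-17 + 3008\right) = 2109 \cdot 2991 = 6308019$)
$S = - \frac{1}{5482}$ ($S = \frac{1}{-5478 - 4} = \frac{1}{-5482} = - \frac{1}{5482} \approx -0.00018242$)
$\frac{R}{S} = \frac{6308019}{- \frac{1}{5482}} = 6308019 \left(-5482\right) = -34580560158$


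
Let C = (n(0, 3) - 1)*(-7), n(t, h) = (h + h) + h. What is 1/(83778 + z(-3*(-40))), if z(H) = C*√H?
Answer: 13963/1169729494 + 28*√30/1754594241 ≈ 1.2024e-5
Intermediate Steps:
n(t, h) = 3*h (n(t, h) = 2*h + h = 3*h)
C = -56 (C = (3*3 - 1)*(-7) = (9 - 1)*(-7) = 8*(-7) = -56)
z(H) = -56*√H
1/(83778 + z(-3*(-40))) = 1/(83778 - 56*2*√30) = 1/(83778 - 112*√30)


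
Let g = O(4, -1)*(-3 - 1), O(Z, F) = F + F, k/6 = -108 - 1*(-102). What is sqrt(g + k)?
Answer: 2*I*sqrt(7) ≈ 5.2915*I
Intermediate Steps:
k = -36 (k = 6*(-108 - 1*(-102)) = 6*(-108 + 102) = 6*(-6) = -36)
O(Z, F) = 2*F
g = 8 (g = (2*(-1))*(-3 - 1) = -2*(-4) = 8)
sqrt(g + k) = sqrt(8 - 36) = sqrt(-28) = 2*I*sqrt(7)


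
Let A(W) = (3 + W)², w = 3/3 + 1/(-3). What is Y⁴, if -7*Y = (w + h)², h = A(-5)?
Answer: 614656/6561 ≈ 93.683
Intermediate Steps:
w = ⅔ (w = 3*(⅓) + 1*(-⅓) = 1 - ⅓ = ⅔ ≈ 0.66667)
h = 4 (h = (3 - 5)² = (-2)² = 4)
Y = -28/9 (Y = -(⅔ + 4)²/7 = -(14/3)²/7 = -⅐*196/9 = -28/9 ≈ -3.1111)
Y⁴ = (-28/9)⁴ = 614656/6561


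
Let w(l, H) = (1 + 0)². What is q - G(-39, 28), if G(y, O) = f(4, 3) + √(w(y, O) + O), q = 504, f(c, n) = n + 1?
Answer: 500 - √29 ≈ 494.61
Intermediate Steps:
f(c, n) = 1 + n
w(l, H) = 1 (w(l, H) = 1² = 1)
G(y, O) = 4 + √(1 + O) (G(y, O) = (1 + 3) + √(1 + O) = 4 + √(1 + O))
q - G(-39, 28) = 504 - (4 + √(1 + 28)) = 504 - (4 + √29) = 504 + (-4 - √29) = 500 - √29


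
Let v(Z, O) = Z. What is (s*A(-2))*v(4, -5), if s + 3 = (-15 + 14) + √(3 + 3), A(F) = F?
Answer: 32 - 8*√6 ≈ 12.404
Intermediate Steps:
s = -4 + √6 (s = -3 + ((-15 + 14) + √(3 + 3)) = -3 + (-1 + √6) = -4 + √6 ≈ -1.5505)
(s*A(-2))*v(4, -5) = ((-4 + √6)*(-2))*4 = (8 - 2*√6)*4 = 32 - 8*√6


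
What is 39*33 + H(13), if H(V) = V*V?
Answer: 1456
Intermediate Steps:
H(V) = V²
39*33 + H(13) = 39*33 + 13² = 1287 + 169 = 1456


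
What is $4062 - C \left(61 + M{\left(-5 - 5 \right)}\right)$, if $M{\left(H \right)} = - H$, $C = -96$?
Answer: $10878$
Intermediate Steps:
$4062 - C \left(61 + M{\left(-5 - 5 \right)}\right) = 4062 - - 96 \left(61 - \left(-5 - 5\right)\right) = 4062 - - 96 \left(61 - -10\right) = 4062 - - 96 \left(61 + 10\right) = 4062 - \left(-96\right) 71 = 4062 - -6816 = 4062 + 6816 = 10878$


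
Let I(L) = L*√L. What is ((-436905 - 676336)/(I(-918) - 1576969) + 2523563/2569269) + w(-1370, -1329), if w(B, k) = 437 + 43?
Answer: 3078624588073861719320/6391326019170419517 - 3065865714*I*√102/2487604847593 ≈ 481.69 - 0.012447*I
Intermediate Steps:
I(L) = L^(3/2)
w(B, k) = 480
((-436905 - 676336)/(I(-918) - 1576969) + 2523563/2569269) + w(-1370, -1329) = ((-436905 - 676336)/((-918)^(3/2) - 1576969) + 2523563/2569269) + 480 = (-1113241/(-2754*I*√102 - 1576969) + 2523563*(1/2569269)) + 480 = (-1113241/(-1576969 - 2754*I*√102) + 2523563/2569269) + 480 = (2523563/2569269 - 1113241/(-1576969 - 2754*I*√102)) + 480 = 1235772683/2569269 - 1113241/(-1576969 - 2754*I*√102)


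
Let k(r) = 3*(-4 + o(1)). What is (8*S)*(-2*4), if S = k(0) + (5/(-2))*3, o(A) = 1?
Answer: 1056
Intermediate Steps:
k(r) = -9 (k(r) = 3*(-4 + 1) = 3*(-3) = -9)
S = -33/2 (S = -9 + (5/(-2))*3 = -9 + (5*(-½))*3 = -9 - 5/2*3 = -9 - 15/2 = -33/2 ≈ -16.500)
(8*S)*(-2*4) = (8*(-33/2))*(-2*4) = -132*(-8) = 1056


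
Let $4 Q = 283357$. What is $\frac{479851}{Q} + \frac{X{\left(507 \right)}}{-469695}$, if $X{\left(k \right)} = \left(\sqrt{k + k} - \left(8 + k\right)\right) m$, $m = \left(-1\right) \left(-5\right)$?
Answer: $\frac{180452821211}{26618273223} - \frac{13 \sqrt{6}}{93939} \approx 6.7789$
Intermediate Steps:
$Q = \frac{283357}{4}$ ($Q = \frac{1}{4} \cdot 283357 = \frac{283357}{4} \approx 70839.0$)
$m = 5$
$X{\left(k \right)} = -40 - 5 k + 5 \sqrt{2} \sqrt{k}$ ($X{\left(k \right)} = \left(\sqrt{k + k} - \left(8 + k\right)\right) 5 = \left(\sqrt{2 k} - \left(8 + k\right)\right) 5 = \left(\sqrt{2} \sqrt{k} - \left(8 + k\right)\right) 5 = \left(-8 - k + \sqrt{2} \sqrt{k}\right) 5 = -40 - 5 k + 5 \sqrt{2} \sqrt{k}$)
$\frac{479851}{Q} + \frac{X{\left(507 \right)}}{-469695} = \frac{479851}{\frac{283357}{4}} + \frac{-40 - 2535 + 5 \sqrt{2} \sqrt{507}}{-469695} = 479851 \cdot \frac{4}{283357} + \left(-40 - 2535 + 5 \sqrt{2} \cdot 13 \sqrt{3}\right) \left(- \frac{1}{469695}\right) = \frac{1919404}{283357} + \left(-40 - 2535 + 65 \sqrt{6}\right) \left(- \frac{1}{469695}\right) = \frac{1919404}{283357} + \left(-2575 + 65 \sqrt{6}\right) \left(- \frac{1}{469695}\right) = \frac{1919404}{283357} + \left(\frac{515}{93939} - \frac{13 \sqrt{6}}{93939}\right) = \frac{180452821211}{26618273223} - \frac{13 \sqrt{6}}{93939}$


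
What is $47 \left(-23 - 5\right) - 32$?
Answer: $-1348$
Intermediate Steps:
$47 \left(-23 - 5\right) - 32 = 47 \left(-28\right) - 32 = -1316 - 32 = -1348$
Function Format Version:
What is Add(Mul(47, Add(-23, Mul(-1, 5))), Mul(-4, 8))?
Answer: -1348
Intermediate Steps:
Add(Mul(47, Add(-23, Mul(-1, 5))), Mul(-4, 8)) = Add(Mul(47, Add(-23, -5)), -32) = Add(Mul(47, -28), -32) = Add(-1316, -32) = -1348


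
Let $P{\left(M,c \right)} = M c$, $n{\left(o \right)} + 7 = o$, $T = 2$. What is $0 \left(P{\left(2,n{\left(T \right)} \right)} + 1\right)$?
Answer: $0$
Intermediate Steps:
$n{\left(o \right)} = -7 + o$
$0 \left(P{\left(2,n{\left(T \right)} \right)} + 1\right) = 0 \left(2 \left(-7 + 2\right) + 1\right) = 0 \left(2 \left(-5\right) + 1\right) = 0 \left(-10 + 1\right) = 0 \left(-9\right) = 0$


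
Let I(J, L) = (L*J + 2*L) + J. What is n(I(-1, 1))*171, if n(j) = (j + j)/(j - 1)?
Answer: 0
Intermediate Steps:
I(J, L) = J + 2*L + J*L (I(J, L) = (J*L + 2*L) + J = (2*L + J*L) + J = J + 2*L + J*L)
n(j) = 2*j/(-1 + j) (n(j) = (2*j)/(-1 + j) = 2*j/(-1 + j))
n(I(-1, 1))*171 = (2*(-1 + 2*1 - 1*1)/(-1 + (-1 + 2*1 - 1*1)))*171 = (2*(-1 + 2 - 1)/(-1 + (-1 + 2 - 1)))*171 = (2*0/(-1 + 0))*171 = (2*0/(-1))*171 = (2*0*(-1))*171 = 0*171 = 0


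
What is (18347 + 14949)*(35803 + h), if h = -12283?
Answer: 783121920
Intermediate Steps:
(18347 + 14949)*(35803 + h) = (18347 + 14949)*(35803 - 12283) = 33296*23520 = 783121920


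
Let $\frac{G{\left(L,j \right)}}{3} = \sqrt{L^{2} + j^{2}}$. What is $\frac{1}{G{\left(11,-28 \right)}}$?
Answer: $\frac{\sqrt{905}}{2715} \approx 0.01108$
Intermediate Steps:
$G{\left(L,j \right)} = 3 \sqrt{L^{2} + j^{2}}$
$\frac{1}{G{\left(11,-28 \right)}} = \frac{1}{3 \sqrt{11^{2} + \left(-28\right)^{2}}} = \frac{1}{3 \sqrt{121 + 784}} = \frac{1}{3 \sqrt{905}} = \frac{\sqrt{905}}{2715}$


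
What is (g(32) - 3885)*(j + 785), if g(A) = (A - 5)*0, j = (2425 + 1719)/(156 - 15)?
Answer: -148703555/47 ≈ -3.1639e+6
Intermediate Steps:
j = 4144/141 ≈ 29.390
g(A) = 0 (g(A) = (-5 + A)*0 = 0)
(g(32) - 3885)*(j + 785) = (0 - 3885)*(4144/141 + 785) = -3885*114829/141 = -148703555/47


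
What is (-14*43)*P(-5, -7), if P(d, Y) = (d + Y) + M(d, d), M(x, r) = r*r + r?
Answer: -4816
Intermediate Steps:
M(x, r) = r + r**2 (M(x, r) = r**2 + r = r + r**2)
P(d, Y) = Y + d + d*(1 + d) (P(d, Y) = (d + Y) + d*(1 + d) = (Y + d) + d*(1 + d) = Y + d + d*(1 + d))
(-14*43)*P(-5, -7) = (-14*43)*(-7 - 5 - 5*(1 - 5)) = -602*(-7 - 5 - 5*(-4)) = -602*(-7 - 5 + 20) = -602*8 = -4816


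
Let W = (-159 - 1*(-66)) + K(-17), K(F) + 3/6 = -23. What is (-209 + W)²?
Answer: 423801/4 ≈ 1.0595e+5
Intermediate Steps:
K(F) = -47/2 (K(F) = -½ - 23 = -47/2)
W = -233/2 (W = (-159 - 1*(-66)) - 47/2 = (-159 + 66) - 47/2 = -93 - 47/2 = -233/2 ≈ -116.50)
(-209 + W)² = (-209 - 233/2)² = (-651/2)² = 423801/4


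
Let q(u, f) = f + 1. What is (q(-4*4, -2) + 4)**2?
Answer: 9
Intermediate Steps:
q(u, f) = 1 + f
(q(-4*4, -2) + 4)**2 = ((1 - 2) + 4)**2 = (-1 + 4)**2 = 3**2 = 9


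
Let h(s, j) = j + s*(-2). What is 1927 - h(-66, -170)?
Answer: 1965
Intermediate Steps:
h(s, j) = j - 2*s
1927 - h(-66, -170) = 1927 - (-170 - 2*(-66)) = 1927 - (-170 + 132) = 1927 - 1*(-38) = 1927 + 38 = 1965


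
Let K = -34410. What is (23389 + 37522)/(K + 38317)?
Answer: 60911/3907 ≈ 15.590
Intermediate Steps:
(23389 + 37522)/(K + 38317) = (23389 + 37522)/(-34410 + 38317) = 60911/3907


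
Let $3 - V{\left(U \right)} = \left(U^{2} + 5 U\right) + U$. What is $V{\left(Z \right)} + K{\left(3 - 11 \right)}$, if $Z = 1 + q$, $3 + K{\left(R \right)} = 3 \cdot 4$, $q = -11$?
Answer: $-28$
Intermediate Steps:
$K{\left(R \right)} = 9$ ($K{\left(R \right)} = -3 + 3 \cdot 4 = -3 + 12 = 9$)
$Z = -10$ ($Z = 1 - 11 = -10$)
$V{\left(U \right)} = 3 - U^{2} - 6 U$ ($V{\left(U \right)} = 3 - \left(\left(U^{2} + 5 U\right) + U\right) = 3 - \left(U^{2} + 6 U\right) = 3 - U^{2} - 6 U$)
$V{\left(Z \right)} + K{\left(3 - 11 \right)} = \left(3 - \left(-10\right)^{2} - -60\right) + 9 = \left(3 - 100 + 60\right) + 9 = -37 + 9 = -28$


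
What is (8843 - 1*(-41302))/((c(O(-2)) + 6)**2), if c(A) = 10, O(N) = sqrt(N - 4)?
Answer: 50145/256 ≈ 195.88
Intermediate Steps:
O(N) = sqrt(-4 + N)
(8843 - 1*(-41302))/((c(O(-2)) + 6)**2) = (8843 - 1*(-41302))/((10 + 6)**2) = (8843 + 41302)/(16**2) = 50145/256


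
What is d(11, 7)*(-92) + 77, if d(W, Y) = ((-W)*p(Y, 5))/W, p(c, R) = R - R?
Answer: 77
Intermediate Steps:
p(c, R) = 0
d(W, Y) = 0 (d(W, Y) = (-W*0)/W = 0/W = 0)
d(11, 7)*(-92) + 77 = 0*(-92) + 77 = 0 + 77 = 77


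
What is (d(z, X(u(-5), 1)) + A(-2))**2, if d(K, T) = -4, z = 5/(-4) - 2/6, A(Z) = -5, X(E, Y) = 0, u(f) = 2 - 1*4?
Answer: 81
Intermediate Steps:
u(f) = -2 (u(f) = 2 - 4 = -2)
z = -19/12 (z = 5*(-1/4) - 2*1/6 = -5/4 - 1/3 = -19/12 ≈ -1.5833)
(d(z, X(u(-5), 1)) + A(-2))**2 = (-4 - 5)**2 = (-9)**2 = 81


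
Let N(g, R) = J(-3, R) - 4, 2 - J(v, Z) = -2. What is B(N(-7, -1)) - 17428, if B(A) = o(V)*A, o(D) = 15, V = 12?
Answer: -17428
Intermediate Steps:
J(v, Z) = 4 (J(v, Z) = 2 - 1*(-2) = 2 + 2 = 4)
N(g, R) = 0 (N(g, R) = 4 - 4 = 0)
B(A) = 15*A
B(N(-7, -1)) - 17428 = 15*0 - 17428 = 0 - 17428 = -17428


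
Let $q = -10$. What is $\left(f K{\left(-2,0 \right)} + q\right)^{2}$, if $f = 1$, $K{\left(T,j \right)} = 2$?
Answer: $64$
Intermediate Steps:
$\left(f K{\left(-2,0 \right)} + q\right)^{2} = \left(1 \cdot 2 - 10\right)^{2} = \left(2 - 10\right)^{2} = \left(-8\right)^{2} = 64$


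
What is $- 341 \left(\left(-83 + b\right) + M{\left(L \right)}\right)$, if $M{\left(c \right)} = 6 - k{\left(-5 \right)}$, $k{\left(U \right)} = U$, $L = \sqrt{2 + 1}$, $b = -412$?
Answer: $165044$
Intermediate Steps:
$L = \sqrt{3} \approx 1.732$
$M{\left(c \right)} = 11$ ($M{\left(c \right)} = 6 - -5 = 6 + 5 = 11$)
$- 341 \left(\left(-83 + b\right) + M{\left(L \right)}\right) = - 341 \left(\left(-83 - 412\right) + 11\right) = - 341 \left(-495 + 11\right) = \left(-341\right) \left(-484\right) = 165044$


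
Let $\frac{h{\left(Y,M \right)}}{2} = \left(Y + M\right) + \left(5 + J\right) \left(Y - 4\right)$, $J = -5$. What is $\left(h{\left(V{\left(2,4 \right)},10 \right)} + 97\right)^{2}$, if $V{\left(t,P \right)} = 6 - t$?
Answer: $15625$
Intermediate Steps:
$h{\left(Y,M \right)} = 2 M + 2 Y$ ($h{\left(Y,M \right)} = 2 \left(\left(Y + M\right) + \left(5 - 5\right) \left(Y - 4\right)\right) = 2 \left(\left(M + Y\right) + 0 \left(-4 + Y\right)\right) = 2 \left(\left(M + Y\right) + 0\right) = 2 \left(M + Y\right) = 2 M + 2 Y$)
$\left(h{\left(V{\left(2,4 \right)},10 \right)} + 97\right)^{2} = \left(\left(2 \cdot 10 + 2 \left(6 - 2\right)\right) + 97\right)^{2} = \left(\left(20 + 2 \left(6 - 2\right)\right) + 97\right)^{2} = \left(\left(20 + 2 \cdot 4\right) + 97\right)^{2} = \left(\left(20 + 8\right) + 97\right)^{2} = \left(28 + 97\right)^{2} = 125^{2} = 15625$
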